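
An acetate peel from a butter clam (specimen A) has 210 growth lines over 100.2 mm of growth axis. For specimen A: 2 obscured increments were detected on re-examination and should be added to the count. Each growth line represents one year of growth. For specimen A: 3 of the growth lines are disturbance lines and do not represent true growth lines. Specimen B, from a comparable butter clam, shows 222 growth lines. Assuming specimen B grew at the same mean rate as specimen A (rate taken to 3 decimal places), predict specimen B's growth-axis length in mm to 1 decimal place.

106.3 mm

Specimen A: after corrections the count is 210 − 3 + 2 = 209 growth lines.
A: Mean rate = 100.2 mm / 209 years ≈ 0.479 mm/year.
For B, 0.479 mm/year × 222 years = 106.3 mm.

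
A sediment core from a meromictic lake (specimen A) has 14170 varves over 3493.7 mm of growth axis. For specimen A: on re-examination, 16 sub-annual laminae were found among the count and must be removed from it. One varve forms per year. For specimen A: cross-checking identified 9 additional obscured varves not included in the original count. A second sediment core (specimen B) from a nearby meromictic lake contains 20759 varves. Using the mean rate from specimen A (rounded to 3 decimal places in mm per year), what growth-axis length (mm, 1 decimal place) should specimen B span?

Specimen A: true varve count = 14170 − 16 + 9 = 14163.
A: Mean rate = 3493.7 mm / 14163 years ≈ 0.247 mm/year.
Length of B = 0.247 × 20759 = 5127.5 mm.

5127.5 mm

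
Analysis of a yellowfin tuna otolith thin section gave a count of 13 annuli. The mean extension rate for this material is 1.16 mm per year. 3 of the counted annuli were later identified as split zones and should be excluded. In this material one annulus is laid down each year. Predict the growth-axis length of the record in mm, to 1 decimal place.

11.6 mm

True annulus count = 13 − 3 = 10.
Length ≈ 1.16 × 10 = 11.6 mm.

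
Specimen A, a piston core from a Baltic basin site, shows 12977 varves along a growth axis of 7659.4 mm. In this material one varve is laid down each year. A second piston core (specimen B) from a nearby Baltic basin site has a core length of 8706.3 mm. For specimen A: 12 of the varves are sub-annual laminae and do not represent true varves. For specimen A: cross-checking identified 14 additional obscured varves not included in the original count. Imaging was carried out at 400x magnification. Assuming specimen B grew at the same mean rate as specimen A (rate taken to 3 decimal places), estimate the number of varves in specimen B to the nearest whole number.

14756 varves

Specimen A: true varve count = 12977 − 12 + 14 = 12979.
A: 7659.4 mm over 12979 years gives 7659.4 / 12979 ≈ 0.590 mm/yr.
B spans 8706.3 / 0.590 = 14756.44 years ≈ 14756 varves.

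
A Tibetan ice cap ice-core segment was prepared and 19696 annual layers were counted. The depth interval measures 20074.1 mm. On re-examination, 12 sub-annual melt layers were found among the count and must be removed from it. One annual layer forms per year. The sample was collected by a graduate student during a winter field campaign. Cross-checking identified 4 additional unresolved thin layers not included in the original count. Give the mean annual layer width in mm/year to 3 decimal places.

1.020 mm/year

Correcting the raw count gives 19696 − 12 + 4 = 19688 true annual layers.
20074.1 mm over 19688 years gives 20074.1 / 19688 ≈ 1.020 mm/year.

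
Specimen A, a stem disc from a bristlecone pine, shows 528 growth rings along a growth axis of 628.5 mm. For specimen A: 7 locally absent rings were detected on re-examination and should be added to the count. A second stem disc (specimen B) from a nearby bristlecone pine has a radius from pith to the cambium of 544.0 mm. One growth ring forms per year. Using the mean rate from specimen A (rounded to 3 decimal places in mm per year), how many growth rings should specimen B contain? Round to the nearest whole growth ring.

463 growth rings

Specimen A: adjusted count: 528 + 7 = 535 growth rings.
A: Extension rate ≈ 628.5 / 535 = 1.175 mm per year.
B spans 544.0 / 1.175 = 462.98 years ≈ 463 growth rings.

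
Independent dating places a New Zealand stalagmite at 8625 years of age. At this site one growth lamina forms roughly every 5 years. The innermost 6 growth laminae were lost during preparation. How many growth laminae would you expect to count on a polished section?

1719 growth laminae

Expected growth laminae: 8625 / 5 = 1725.
Less the 6 uncaptured growth laminae: 1725 − 6 = 1719.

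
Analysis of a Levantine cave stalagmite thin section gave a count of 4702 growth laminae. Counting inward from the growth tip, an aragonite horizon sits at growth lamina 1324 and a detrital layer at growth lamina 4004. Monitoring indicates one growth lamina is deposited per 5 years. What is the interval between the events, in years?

The two markers are separated by 4004 − 1324 = 2680 growth laminae.
At 5 years per growth lamina, 2680 × 5 = 13400 years.

13400 yr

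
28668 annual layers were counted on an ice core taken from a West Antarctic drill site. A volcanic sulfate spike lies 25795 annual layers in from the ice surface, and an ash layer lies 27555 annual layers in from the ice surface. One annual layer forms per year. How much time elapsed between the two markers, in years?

27555 − 25795 = 1760 annual layers lie between the two events.
One annual layer per year makes the interval 1760 years.

1760 yr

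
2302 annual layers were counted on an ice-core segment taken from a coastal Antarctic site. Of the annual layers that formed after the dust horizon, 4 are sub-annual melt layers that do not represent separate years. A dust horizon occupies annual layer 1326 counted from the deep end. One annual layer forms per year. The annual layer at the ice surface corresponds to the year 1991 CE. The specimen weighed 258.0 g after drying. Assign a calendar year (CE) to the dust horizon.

2302 − 1326 = 976 annual layers lie beyond the dust horizon toward the ice surface.
976 − 4 false = 972 true annual layers after the dust horizon.
Counting back 972 years from 1991 CE places the dust horizon in 1991 − 972 = 1019 CE.

1019 CE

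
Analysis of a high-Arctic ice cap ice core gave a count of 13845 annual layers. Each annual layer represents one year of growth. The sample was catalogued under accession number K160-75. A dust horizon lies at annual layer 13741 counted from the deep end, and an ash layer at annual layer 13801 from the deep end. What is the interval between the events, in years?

60 yr

Separation: 13801 − 13741 = 60 annual layers.
One annual layer per year makes the interval 60 years.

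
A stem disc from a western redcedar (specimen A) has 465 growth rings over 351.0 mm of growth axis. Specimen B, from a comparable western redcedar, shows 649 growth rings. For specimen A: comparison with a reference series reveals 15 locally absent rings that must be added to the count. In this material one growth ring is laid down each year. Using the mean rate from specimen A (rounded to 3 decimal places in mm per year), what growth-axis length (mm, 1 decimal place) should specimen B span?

Specimen A: true growth ring count = 465 + 15 = 480.
A: 351.0 mm over 480 years gives 351.0 / 480 ≈ 0.731 mm per year.
Length of B = 0.731 × 649 = 474.4 mm.

474.4 mm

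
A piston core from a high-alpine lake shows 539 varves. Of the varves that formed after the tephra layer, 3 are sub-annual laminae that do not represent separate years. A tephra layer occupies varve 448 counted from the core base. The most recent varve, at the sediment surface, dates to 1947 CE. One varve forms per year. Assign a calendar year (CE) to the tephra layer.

Between varve 448 and the sediment surface there are 539 − 448 = 91 varves.
Removing the 3 false varves leaves 91 − 3 = 88 true varves beyond the tephra layer.
The varve at the sediment surface is 1947 CE, so the tephra layer dates to 1947 − 88 = 1859 CE.

1859 CE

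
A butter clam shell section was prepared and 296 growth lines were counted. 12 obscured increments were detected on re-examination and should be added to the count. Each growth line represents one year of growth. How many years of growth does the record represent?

Correcting the raw count gives 296 + 12 = 308 true growth lines.
At one growth line per year, that is 308 years.

308 years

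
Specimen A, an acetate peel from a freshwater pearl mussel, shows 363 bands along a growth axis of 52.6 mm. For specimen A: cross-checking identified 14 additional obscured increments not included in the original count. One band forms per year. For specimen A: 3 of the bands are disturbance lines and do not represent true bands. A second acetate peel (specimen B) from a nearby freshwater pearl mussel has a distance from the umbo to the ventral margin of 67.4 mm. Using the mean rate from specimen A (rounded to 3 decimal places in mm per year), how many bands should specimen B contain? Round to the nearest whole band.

Specimen A: adjusted count: 363 − 3 + 14 = 374 bands.
A: 52.6 mm over 374 years gives 52.6 / 374 ≈ 0.141 mm per year.
Specimen B: 67.4 mm / 0.141 mm per year = 478.01 years ≈ 478 bands.

478 bands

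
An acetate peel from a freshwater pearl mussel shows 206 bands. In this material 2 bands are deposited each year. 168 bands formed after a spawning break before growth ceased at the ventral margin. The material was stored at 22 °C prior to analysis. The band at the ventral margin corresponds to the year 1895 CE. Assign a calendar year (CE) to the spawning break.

There are 168 bands younger than the spawning break.
Dividing by 2 bands per year: 168 / 2 = 84 years.
The band at the ventral margin is 1895 CE, so the spawning break dates to 1895 − 84 = 1811 CE.

1811 CE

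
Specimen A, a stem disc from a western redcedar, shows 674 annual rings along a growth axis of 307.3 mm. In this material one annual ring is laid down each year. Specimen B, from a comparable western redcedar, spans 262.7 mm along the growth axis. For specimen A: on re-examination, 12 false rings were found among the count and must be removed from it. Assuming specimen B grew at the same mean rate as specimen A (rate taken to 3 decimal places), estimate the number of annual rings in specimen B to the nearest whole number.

Specimen A: correcting the raw count gives 674 − 12 = 662 true annual rings.
A: Mean rate = 307.3 mm / 662 years ≈ 0.464 mm/year.
B spans 262.7 / 0.464 = 566.16 years ≈ 566 annual rings.

566 annual rings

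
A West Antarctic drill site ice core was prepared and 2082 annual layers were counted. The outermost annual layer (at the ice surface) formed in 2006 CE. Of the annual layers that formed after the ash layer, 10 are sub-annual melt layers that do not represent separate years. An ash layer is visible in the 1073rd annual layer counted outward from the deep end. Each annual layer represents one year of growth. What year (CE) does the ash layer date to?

1007 CE

2082 − 1073 = 1009 annual layers lie beyond the ash layer toward the ice surface.
1009 − 10 false = 999 true annual layers after the ash layer.
2006 − 999 = 1007 CE.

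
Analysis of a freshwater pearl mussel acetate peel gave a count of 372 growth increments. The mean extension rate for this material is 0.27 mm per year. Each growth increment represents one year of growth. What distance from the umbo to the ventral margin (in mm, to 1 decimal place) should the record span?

The record spans 372 years at 0.27 mm per year.
372 years at 0.27 mm/year gives 0.27 × 372 = 100.4 mm.

100.4 mm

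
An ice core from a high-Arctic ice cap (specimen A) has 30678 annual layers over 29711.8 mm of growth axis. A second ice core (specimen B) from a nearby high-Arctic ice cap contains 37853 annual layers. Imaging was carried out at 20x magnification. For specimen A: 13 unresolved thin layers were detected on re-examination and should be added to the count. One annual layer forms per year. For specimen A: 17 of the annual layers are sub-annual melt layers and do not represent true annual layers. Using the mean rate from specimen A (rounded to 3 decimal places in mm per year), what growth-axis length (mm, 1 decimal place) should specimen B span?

Specimen A: adjusted count: 30678 − 17 + 13 = 30674 annual layers.
A: Mean rate = 29711.8 mm / 30674 years ≈ 0.969 mm per year.
B's length ≈ 0.969 × 37853 = 36679.6 mm.

36679.6 mm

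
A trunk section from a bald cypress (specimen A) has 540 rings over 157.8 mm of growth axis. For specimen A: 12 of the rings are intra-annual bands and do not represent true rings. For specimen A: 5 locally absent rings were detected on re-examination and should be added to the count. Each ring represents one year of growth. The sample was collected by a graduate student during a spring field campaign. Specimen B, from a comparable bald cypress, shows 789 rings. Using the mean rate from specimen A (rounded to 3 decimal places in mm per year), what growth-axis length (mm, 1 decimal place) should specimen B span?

Specimen A: true ring count = 540 − 12 + 5 = 533.
A: 157.8 mm over 533 years gives 157.8 / 533 ≈ 0.296 mm per year.
For B, 0.296 mm/year × 789 years = 233.5 mm.

233.5 mm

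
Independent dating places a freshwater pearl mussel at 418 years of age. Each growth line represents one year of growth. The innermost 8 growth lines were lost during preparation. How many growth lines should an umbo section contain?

At one growth line per year, 418 years correspond to 418 growth lines.
418 − 8 missed = 410 growth lines expected in the prepared section.

410 growth lines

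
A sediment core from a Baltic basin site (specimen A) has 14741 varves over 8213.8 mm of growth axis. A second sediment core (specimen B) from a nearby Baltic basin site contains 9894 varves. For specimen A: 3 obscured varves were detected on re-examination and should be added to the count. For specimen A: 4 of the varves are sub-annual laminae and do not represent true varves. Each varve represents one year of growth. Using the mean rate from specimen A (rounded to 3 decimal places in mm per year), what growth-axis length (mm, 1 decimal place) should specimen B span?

5511.0 mm

Specimen A: correcting the raw count gives 14741 − 4 + 3 = 14740 true varves.
A: 8213.8 mm over 14740 years gives 8213.8 / 14740 ≈ 0.557 mm per year.
B's length ≈ 0.557 × 9894 = 5511.0 mm.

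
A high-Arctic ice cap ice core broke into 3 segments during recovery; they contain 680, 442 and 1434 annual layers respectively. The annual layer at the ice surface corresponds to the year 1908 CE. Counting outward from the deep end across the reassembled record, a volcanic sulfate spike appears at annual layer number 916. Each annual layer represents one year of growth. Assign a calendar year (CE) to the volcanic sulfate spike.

268 CE

Total annual layers = 680 + 442 + 1434 = 2556.
Between annual layer 916 and the ice surface there are 2556 − 916 = 1640 annual layers.
Counting back 1640 years from 1908 CE places the volcanic sulfate spike in 1908 − 1640 = 268 CE.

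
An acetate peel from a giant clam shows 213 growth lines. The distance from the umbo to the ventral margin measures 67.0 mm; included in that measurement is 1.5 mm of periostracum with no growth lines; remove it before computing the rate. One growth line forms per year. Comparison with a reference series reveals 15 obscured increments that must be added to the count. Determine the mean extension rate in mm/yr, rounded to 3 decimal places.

0.287 mm/yr

Adjusted count: 213 + 15 = 228 growth lines.
Net length = 67.0 − 1.5 = 65.5 mm.
65.5 mm over 228 years gives 65.5 / 228 ≈ 0.287 mm/yr.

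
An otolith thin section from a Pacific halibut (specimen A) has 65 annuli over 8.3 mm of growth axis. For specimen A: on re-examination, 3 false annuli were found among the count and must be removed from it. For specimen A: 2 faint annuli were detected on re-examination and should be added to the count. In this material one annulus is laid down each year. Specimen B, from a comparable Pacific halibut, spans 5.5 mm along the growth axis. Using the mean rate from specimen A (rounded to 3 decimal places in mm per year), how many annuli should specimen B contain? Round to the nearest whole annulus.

Specimen A: after corrections the count is 65 − 3 + 2 = 64 annuli.
A: Mean rate = 8.3 mm / 64 years ≈ 0.130 mm/yr.
For B, 5.5 / 0.130 = 42.31 years ≈ 42 annuli.

42 annuli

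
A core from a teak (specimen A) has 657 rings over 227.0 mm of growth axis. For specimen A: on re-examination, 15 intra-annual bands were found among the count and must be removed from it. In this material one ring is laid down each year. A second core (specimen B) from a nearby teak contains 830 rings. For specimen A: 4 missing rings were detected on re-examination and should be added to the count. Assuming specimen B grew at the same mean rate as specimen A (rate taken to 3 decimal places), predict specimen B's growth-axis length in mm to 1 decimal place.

291.3 mm

Specimen A: adjusted count: 657 − 15 + 4 = 646 rings.
A: 227.0 mm over 646 years gives 227.0 / 646 ≈ 0.351 mm/yr.
Length of B = 0.351 × 830 = 291.3 mm.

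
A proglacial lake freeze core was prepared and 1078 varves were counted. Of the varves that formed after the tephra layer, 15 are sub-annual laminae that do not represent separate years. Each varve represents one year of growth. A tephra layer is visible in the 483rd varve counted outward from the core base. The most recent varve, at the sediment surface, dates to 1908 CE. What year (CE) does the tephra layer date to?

1328 CE

1078 − 483 = 595 varves lie beyond the tephra layer toward the sediment surface.
Removing the 15 false varves leaves 595 − 15 = 580 true varves beyond the tephra layer.
1908 − 580 = 1328 CE.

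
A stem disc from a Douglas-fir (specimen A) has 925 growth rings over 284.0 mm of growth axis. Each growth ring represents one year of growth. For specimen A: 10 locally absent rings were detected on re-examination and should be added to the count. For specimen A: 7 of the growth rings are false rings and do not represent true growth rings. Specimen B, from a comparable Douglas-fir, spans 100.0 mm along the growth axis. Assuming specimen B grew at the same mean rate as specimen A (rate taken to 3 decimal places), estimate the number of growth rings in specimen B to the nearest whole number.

Specimen A: true growth ring count = 925 − 7 + 10 = 928.
A: Extension rate ≈ 284.0 / 928 = 0.306 mm/yr.
For B, 100.0 / 0.306 = 326.80 years ≈ 327 growth rings.

327 growth rings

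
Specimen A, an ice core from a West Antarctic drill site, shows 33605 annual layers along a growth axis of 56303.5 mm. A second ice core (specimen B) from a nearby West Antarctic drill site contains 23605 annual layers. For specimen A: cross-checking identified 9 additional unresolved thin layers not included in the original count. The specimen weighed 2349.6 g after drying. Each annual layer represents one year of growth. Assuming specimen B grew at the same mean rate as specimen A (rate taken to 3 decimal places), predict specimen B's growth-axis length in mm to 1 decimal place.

39538.4 mm

Specimen A: adjusted count: 33605 + 9 = 33614 annual layers.
A: Mean rate = 56303.5 mm / 33614 years ≈ 1.675 mm per year.
For B, 1.675 mm/year × 23605 years = 39538.4 mm.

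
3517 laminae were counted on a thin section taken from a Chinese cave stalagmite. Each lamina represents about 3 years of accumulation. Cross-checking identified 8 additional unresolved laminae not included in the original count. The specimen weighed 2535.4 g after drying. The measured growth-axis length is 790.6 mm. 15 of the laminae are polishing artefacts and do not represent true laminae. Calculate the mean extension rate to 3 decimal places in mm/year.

After corrections the count is 3517 − 15 + 8 = 3510 laminae.
Multiplying by 3 years per lamina: 3510 × 3 = 10530 years.
Mean rate = 790.6 mm / 10530 years ≈ 0.075 mm/year.

0.075 mm/year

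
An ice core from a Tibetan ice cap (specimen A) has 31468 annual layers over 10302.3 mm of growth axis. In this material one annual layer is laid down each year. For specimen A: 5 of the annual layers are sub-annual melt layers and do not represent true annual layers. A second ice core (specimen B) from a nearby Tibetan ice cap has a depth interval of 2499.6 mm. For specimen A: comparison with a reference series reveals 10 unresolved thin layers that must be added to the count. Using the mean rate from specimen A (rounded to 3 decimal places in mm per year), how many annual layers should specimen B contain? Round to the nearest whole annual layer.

Specimen A: true annual layer count = 31468 − 5 + 10 = 31473.
A: Extension rate ≈ 10302.3 / 31473 = 0.327 mm/yr.
Specimen B: 2499.6 mm / 0.327 mm per year = 7644.04 years ≈ 7644 annual layers.

7644 annual layers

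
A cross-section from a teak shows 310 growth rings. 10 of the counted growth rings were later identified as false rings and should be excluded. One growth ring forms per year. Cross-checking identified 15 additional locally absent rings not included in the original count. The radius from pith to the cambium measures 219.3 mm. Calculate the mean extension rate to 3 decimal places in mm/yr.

0.696 mm/yr

After corrections the count is 310 − 10 + 15 = 315 growth rings.
Mean rate = 219.3 mm / 315 years ≈ 0.696 mm/yr.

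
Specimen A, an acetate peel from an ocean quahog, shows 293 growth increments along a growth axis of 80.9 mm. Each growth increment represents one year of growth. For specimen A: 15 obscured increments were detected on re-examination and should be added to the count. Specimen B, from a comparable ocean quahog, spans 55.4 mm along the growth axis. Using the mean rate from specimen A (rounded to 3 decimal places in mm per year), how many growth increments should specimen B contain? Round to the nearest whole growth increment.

Specimen A: after corrections the count is 293 + 15 = 308 growth increments.
A: Mean rate = 80.9 mm / 308 years ≈ 0.263 mm/year.
For B, 55.4 / 0.263 = 210.65 years ≈ 211 growth increments.

211 growth increments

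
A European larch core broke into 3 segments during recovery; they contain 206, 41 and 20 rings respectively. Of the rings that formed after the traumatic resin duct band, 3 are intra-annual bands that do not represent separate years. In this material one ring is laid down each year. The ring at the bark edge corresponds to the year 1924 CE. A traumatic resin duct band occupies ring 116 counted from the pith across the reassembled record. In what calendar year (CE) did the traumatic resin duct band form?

1776 CE

Total rings = 206 + 41 + 20 = 267.
267 − 116 = 151 rings lie beyond the traumatic resin duct band toward the bark edge.
Removing the 3 false rings leaves 151 − 3 = 148 true rings beyond the traumatic resin duct band.
Counting back 148 years from 1924 CE places the traumatic resin duct band in 1924 − 148 = 1776 CE.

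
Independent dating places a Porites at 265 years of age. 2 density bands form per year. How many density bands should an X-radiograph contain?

530 density bands

265 years at 2 density bands per year gives 265 × 2 = 530 density bands.
So 530 density bands should be present.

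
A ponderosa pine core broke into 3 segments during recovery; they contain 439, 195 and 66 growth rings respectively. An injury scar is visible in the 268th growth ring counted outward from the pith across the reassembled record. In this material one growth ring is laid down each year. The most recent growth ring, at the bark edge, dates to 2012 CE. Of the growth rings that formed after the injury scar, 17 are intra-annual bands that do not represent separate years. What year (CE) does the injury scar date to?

Total growth rings = 439 + 195 + 66 = 700.
700 − 268 = 432 growth rings lie beyond the injury scar toward the bark edge.
432 − 17 false = 415 true growth rings after the injury scar.
Counting back 415 years from 2012 CE places the injury scar in 2012 − 415 = 1597 CE.

1597 CE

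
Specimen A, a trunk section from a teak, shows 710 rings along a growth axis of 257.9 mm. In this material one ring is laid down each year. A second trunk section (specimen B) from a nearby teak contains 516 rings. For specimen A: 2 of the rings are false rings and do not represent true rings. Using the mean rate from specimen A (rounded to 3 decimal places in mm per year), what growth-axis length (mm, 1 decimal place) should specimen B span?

187.8 mm

Specimen A: after corrections the count is 710 − 2 = 708 rings.
A: 257.9 mm over 708 years gives 257.9 / 708 ≈ 0.364 mm per year.
For B, 0.364 mm/year × 516 years = 187.8 mm.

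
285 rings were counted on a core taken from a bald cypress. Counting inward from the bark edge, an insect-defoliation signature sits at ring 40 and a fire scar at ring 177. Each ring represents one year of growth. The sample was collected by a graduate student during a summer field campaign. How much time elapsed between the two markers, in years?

177 − 40 = 137 rings lie between the two events.
That is 137 years at one ring per year.

137 years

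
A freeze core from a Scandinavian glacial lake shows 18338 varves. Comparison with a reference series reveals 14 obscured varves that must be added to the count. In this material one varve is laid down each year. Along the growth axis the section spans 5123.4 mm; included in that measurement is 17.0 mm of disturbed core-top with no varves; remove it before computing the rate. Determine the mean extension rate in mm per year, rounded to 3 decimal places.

True varve count = 18338 + 14 = 18352.
Net length = 5123.4 − 17.0 = 5106.4 mm.
Mean rate = 5106.4 mm / 18352 years ≈ 0.278 mm per year.

0.278 mm per year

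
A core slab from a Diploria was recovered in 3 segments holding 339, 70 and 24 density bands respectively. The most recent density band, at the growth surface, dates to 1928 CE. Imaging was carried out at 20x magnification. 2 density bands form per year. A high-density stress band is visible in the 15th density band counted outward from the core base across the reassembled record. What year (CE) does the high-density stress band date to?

1719 CE

Total density bands = 339 + 70 + 24 = 433.
Between density band 15 and the growth surface there are 433 − 15 = 418 density bands.
Dividing by 2 density bands per year: 418 / 2 = 209 years.
1928 − 209 = 1719 CE.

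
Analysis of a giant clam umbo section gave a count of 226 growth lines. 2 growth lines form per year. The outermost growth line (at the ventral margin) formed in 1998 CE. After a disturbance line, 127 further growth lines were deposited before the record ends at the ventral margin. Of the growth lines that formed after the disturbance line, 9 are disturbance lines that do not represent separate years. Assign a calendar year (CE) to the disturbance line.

1939 CE

127 growth lines post-date the disturbance line.
Excluding 9 false growth lines: 127 − 9 = 118.
118 growth lines at 2 per year is 118 / 2 = 59 years.
1998 − 59 = 1939 CE.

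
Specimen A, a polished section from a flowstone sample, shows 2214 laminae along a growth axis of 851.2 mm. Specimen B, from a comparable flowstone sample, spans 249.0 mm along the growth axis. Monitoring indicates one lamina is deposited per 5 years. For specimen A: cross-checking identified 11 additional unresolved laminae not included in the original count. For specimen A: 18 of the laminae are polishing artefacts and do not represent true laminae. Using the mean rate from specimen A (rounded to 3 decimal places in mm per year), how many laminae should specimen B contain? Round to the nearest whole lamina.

Specimen A: true lamina count = 2214 − 18 + 11 = 2207.
Specimen A: multiplying by 5 years per lamina: 2207 × 5 = 11035 years.
A: 851.2 mm over 11035 years gives 851.2 / 11035 ≈ 0.077 mm per year.
For B, 249.0 / 0.077 = 3233.77 years; at 5 years per lamina that is 3233.77 / 5 ≈ 647 laminae.

647 laminae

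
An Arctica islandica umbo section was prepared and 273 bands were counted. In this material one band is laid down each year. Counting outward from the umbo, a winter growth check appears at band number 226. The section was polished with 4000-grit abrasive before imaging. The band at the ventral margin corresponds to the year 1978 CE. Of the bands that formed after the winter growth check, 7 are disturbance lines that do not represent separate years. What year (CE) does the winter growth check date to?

1938 CE

The winter growth check sits at band 226 from the umbo, so 273 − 226 = 47 bands formed after it.
47 − 7 false = 40 true bands after the winter growth check.
The band at the ventral margin is 1978 CE, so the winter growth check dates to 1978 − 40 = 1938 CE.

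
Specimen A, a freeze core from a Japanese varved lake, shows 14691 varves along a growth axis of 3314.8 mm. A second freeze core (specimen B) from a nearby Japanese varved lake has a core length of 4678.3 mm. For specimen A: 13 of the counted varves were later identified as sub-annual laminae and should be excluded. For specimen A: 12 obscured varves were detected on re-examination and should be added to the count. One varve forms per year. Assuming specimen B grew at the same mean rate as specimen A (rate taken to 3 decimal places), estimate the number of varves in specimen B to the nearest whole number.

Specimen A: true varve count = 14691 − 13 + 12 = 14690.
A: 3314.8 mm over 14690 years gives 3314.8 / 14690 ≈ 0.226 mm per year.
For B, 4678.3 / 0.226 = 20700.44 years ≈ 20700 varves.

20700 varves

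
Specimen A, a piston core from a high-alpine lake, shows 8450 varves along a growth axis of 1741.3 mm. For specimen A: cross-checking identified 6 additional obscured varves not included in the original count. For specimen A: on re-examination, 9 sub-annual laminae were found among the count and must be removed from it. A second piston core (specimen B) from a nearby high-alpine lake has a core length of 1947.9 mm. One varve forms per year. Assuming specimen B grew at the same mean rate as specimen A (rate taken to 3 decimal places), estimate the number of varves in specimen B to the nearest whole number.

9456 varves

Specimen A: correcting the raw count gives 8450 − 9 + 6 = 8447 true varves.
A: Extension rate ≈ 1741.3 / 8447 = 0.206 mm/year.
Specimen B: 1947.9 mm / 0.206 mm per year = 9455.83 years ≈ 9456 varves.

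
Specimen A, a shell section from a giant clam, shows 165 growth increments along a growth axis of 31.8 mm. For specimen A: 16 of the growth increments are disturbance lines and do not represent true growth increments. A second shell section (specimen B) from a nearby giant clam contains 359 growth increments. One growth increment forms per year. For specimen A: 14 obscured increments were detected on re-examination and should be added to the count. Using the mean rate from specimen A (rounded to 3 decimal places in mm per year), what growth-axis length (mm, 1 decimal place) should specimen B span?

70.0 mm

Specimen A: true growth increment count = 165 − 16 + 14 = 163.
A: Mean rate = 31.8 mm / 163 years ≈ 0.195 mm/yr.
For B, 0.195 mm/year × 359 years = 70.0 mm.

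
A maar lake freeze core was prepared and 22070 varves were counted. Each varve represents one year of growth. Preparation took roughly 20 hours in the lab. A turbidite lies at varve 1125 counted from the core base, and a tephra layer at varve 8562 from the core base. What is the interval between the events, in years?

The two markers are separated by 8562 − 1125 = 7437 varves.
That is 7437 years at one varve per year.

7437 yr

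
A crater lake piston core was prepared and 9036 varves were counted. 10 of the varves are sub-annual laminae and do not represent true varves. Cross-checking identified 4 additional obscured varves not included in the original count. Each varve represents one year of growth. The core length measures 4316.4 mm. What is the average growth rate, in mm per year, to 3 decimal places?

0.478 mm per year

True varve count = 9036 − 10 + 4 = 9030.
Mean rate = 4316.4 mm / 9030 years ≈ 0.478 mm per year.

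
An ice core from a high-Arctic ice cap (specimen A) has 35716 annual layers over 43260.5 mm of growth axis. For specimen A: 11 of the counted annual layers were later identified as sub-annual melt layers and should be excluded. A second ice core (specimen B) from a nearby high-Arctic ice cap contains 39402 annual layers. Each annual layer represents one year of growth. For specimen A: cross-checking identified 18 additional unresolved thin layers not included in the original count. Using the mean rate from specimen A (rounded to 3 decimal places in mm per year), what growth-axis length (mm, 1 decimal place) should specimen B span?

Specimen A: after corrections the count is 35716 − 11 + 18 = 35723 annual layers.
A: Mean rate = 43260.5 mm / 35723 years ≈ 1.211 mm per year.
Length of B = 1.211 × 39402 = 47715.8 mm.

47715.8 mm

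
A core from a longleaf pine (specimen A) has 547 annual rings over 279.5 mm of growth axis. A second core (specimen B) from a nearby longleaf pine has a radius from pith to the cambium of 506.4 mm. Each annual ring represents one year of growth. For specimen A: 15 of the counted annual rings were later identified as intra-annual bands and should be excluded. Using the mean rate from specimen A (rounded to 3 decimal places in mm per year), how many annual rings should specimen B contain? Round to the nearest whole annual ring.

965 annual rings

Specimen A: after corrections the count is 547 − 15 = 532 annual rings.
A: 279.5 mm over 532 years gives 279.5 / 532 ≈ 0.525 mm/yr.
Specimen B: 506.4 mm / 0.525 mm per year = 964.57 years ≈ 965 annual rings.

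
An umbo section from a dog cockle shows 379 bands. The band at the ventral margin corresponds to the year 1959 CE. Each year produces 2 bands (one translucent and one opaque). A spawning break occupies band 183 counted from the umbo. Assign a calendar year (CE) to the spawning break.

379 − 183 = 196 bands lie beyond the spawning break toward the ventral margin.
196 bands at 2 per year is 196 / 2 = 98 years.
The band at the ventral margin is 1959 CE, so the spawning break dates to 1959 − 98 = 1861 CE.

1861 CE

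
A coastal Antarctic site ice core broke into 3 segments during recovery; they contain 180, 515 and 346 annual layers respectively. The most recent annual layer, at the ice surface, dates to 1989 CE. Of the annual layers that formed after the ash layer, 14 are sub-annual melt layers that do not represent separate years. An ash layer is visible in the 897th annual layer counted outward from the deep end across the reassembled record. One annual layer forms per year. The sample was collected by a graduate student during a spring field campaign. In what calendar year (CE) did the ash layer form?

1859 CE

Total annual layers = 180 + 515 + 346 = 1041.
1041 − 897 = 144 annual layers lie beyond the ash layer toward the ice surface.
144 − 14 false = 130 true annual layers after the ash layer.
1989 − 130 = 1859 CE.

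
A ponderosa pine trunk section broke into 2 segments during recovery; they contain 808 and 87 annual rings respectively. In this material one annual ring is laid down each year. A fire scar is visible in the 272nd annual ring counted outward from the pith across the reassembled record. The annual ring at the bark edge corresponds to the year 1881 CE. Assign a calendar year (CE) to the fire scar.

1258 CE

Total annual rings = 808 + 87 = 895.
Between annual ring 272 and the bark edge there are 895 − 272 = 623 annual rings.
Counting back 623 years from 1881 CE places the fire scar in 1881 − 623 = 1258 CE.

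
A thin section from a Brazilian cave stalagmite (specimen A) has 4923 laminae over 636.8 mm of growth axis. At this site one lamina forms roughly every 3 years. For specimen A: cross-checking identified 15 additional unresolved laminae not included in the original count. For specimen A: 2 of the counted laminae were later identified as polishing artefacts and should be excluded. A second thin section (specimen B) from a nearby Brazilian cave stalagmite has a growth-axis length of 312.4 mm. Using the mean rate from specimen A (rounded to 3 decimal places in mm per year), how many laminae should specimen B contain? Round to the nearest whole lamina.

2422 laminae

Specimen A: after corrections the count is 4923 − 2 + 15 = 4936 laminae.
Specimen A: multiplying by 3 years per lamina: 4936 × 3 = 14808 years.
A: Extension rate ≈ 636.8 / 14808 = 0.043 mm/year.
Specimen B: 312.4 mm / 0.043 mm per year = 7265.12 years; at 3 years per lamina that is 7265.12 / 3 ≈ 2422 laminae.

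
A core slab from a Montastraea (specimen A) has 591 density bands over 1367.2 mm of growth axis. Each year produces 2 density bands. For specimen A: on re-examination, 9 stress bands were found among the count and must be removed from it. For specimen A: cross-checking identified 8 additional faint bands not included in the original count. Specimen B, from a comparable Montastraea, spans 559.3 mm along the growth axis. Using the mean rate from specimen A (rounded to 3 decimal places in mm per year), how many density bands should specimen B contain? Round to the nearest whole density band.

241 density bands

Specimen A: adjusted count: 591 − 9 + 8 = 590 density bands.
Specimen A: dividing by 2 density bands per year: 590 / 2 = 295 years.
A: Extension rate ≈ 1367.2 / 295 = 4.635 mm per year.
For B, 559.3 / 4.635 = 120.67 years; at 2 density bands per year that is 120.67 × 2 ≈ 241 density bands.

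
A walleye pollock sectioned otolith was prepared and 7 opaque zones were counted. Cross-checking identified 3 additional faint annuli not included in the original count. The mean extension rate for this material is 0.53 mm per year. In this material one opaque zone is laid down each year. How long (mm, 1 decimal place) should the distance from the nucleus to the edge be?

5.3 mm

Correcting the raw count gives 7 + 3 = 10 true opaque zones.
10 years at 0.53 mm/year gives 0.53 × 10 = 5.3 mm.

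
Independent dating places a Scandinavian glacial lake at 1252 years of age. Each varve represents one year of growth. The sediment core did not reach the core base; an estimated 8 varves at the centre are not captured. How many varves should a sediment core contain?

One varve per year gives 1252 varves over 1252 years.
Subtracting the 8 varves not captured gives 1252 − 8 = 1244 varves in the record.

1244 varves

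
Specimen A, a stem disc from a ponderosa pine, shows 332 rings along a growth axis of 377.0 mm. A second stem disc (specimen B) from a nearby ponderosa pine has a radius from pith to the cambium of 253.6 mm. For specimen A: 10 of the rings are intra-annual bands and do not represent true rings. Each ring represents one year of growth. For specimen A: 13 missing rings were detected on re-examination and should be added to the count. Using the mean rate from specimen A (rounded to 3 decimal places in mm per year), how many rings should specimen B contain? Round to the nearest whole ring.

225 rings

Specimen A: true ring count = 332 − 10 + 13 = 335.
A: Mean rate = 377.0 mm / 335 years ≈ 1.125 mm per year.
For B, 253.6 / 1.125 = 225.42 years ≈ 225 rings.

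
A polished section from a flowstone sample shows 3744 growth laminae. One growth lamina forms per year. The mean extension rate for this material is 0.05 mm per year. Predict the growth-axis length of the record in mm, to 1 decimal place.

The record spans 3744 years at 0.05 mm per year.
Length ≈ 0.05 × 3744 = 187.2 mm.

187.2 mm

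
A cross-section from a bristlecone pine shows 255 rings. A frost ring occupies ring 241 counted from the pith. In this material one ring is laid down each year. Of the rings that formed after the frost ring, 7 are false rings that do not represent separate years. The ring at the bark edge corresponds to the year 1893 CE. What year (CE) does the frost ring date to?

1886 CE

The frost ring sits at ring 241 from the pith, so 255 − 241 = 14 rings formed after it.
14 − 7 false = 7 true rings after the frost ring.
1893 − 7 = 1886 CE.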